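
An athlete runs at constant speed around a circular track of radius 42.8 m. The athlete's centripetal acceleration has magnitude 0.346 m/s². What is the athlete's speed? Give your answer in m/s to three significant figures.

a_c = v²/r ⇒ v = √(a_c · r) = √(0.346 × 42.8) = √14.81 = 3.848 m/s.

3.85 m/s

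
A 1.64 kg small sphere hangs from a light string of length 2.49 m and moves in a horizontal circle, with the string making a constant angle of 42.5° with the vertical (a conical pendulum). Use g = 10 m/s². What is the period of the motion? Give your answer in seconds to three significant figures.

r = L sinθ = 1.682 m. From T sinθ = mω²r and T cosθ = mg: tanθ = ω²r/g, so ω² = g tanθ / r = g/(L cosθ).
ω = √(g/(L cosθ)) = √(10.0/(2.49 × 0.7373)) = √5.447 = 2.334 rad/s.
Period = 2π/ω = 2.692 s.

2.69 s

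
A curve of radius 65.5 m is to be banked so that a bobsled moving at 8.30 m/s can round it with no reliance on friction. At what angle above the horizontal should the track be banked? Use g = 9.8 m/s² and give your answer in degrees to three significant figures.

For a frictionless banked turn: horizontally N sinθ = mv²/r and vertically N cosθ = mg.
Dividing: tanθ = v²/(r g) = (8.30)²/(65.5 × 9.8) = 68.89/641.9 = 0.1073.
θ = arctan(0.1073) = 6.126°.

6.13°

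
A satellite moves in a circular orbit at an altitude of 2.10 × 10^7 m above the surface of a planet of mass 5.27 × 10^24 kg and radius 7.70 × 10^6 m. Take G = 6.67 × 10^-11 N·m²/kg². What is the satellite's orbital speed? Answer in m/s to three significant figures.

3500 m/s

Orbital radius r = R + h = 7.70 × 10^6 + 2.10 × 10^7 = 2.870 × 10^7 m.
Gravity supplies the centripetal force: G M m / r² = m v² / r, so v = √(GM/r).
v = √(6.67 × 10^-11 × 5.27 × 10^24 / 2.870 × 10^7) = √(1.225 × 10^7) = 3500 m/s.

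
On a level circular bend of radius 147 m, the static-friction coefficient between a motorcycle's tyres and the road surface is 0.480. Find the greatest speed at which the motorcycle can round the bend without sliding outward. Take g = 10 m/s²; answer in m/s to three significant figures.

26.6 m/s

The only inward force on a level bend is static friction, so at the limit f_s = μ_s N = μ_s m g = m v²/r.
Mass cancels: v_max = √(μ_s g r) = √(0.480 × 10.0 × 147) = √705.6 = 26.56 m/s.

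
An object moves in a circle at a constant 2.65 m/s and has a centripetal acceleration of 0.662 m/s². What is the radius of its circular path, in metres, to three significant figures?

a_c = v²/r ⇒ r = v²/a_c = (2.65)²/0.662 = 7.022/0.662 = 10.61 m.

10.6 m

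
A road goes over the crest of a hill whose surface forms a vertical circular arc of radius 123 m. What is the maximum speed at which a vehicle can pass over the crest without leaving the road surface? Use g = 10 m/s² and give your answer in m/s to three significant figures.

At the crest the centre of the circle is below the vehicle, so the net downward (centripetal) force is mg − N = mv²/r.
The vehicle leaves the road when N → 0, giving v_max = √(g r) = √(10.0 × 123) = 35.07 m/s.

35.1 m/s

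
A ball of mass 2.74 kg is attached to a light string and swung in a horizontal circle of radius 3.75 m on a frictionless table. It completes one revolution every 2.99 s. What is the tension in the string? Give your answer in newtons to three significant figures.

45.4 N

v = 2πr/T = 2π × 3.75/2.99 = 7.880 m/s.
The tension is the only horizontal force, so it supplies the full centripetal force: T = m v²/r = 2.74 × (7.880)²/3.75 = 2.74 × 62.10/3.75 = 45.37 N.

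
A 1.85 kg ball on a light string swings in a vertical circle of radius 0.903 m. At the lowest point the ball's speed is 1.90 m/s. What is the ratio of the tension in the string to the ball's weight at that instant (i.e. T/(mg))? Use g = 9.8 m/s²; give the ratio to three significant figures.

At the bottom, T − mg = mv²/r, so T = m(v²/r + g) and T/(mg) = v²/(rg) + 1 = (1.90)²/(0.903 × 9.8) + 1 = 0.4079 + 1 = 1.408.

1.41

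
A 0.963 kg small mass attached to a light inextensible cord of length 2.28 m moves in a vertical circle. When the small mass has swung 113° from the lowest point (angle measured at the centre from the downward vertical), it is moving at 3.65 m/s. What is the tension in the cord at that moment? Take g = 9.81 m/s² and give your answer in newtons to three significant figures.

Take the radial direction toward the centre of the circle as positive. The component of the weight along the string toward the centre is −mg cos φ (φ measured from the bottom), so Newton's second law along the string gives T − mg cos φ = m v²/r.
cos 113° = -0.3907, so T = m(v²/r + g cos φ) = 0.963 × ((3.65)²/2.28 + 9.81 × -0.3907) = 0.963 × (5.843 + (-3.833)) = 0.963 × 2.010 = 1.936 N.

1.94 N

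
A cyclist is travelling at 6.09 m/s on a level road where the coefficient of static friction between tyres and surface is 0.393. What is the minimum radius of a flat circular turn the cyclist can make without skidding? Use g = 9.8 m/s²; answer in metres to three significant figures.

9.63 m

At the limit, μ_s m g = m v²/r, so r_min = v²/(μ_s g) = (6.09)²/(0.393 × 9.8) = 37.09/3.851 = 9.630 m.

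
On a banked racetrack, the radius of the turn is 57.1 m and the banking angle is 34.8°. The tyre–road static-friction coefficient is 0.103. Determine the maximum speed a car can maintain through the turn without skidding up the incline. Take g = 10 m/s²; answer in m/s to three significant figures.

22.2 m/s

At the maximum speed, friction acts down the slope at its limiting value f = μN. Radially (horizontal, toward centre): N sinθ + μN cosθ = mv²/r. Vertically: N cosθ − μN sinθ = mg.
Dividing: v² = r g (sinθ + μcosθ)/(cosθ − μsinθ).
sinθ + μcosθ = 0.5707 + 0.103×0.8211 = 0.6553; cosθ − μsinθ = 0.8211 − 0.103×0.5707 = 0.7624.
v² = 57.1 × 10.0 × 0.6553/0.7624 = 490.8 m²/s², so v = 22.15 m/s.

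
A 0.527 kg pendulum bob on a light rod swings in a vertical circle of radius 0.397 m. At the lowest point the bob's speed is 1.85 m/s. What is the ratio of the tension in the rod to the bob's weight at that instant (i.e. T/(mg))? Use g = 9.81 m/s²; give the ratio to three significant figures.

1.88

At the bottom, T − mg = mv²/r, so T = m(v²/r + g) and T/(mg) = v²/(rg) + 1 = (1.85)²/(0.397 × 9.81) + 1 = 0.8788 + 1 = 1.879.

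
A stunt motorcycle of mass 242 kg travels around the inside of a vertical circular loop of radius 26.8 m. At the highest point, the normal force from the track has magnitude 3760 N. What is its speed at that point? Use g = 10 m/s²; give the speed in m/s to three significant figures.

At the top, N + mg = mv²/r, so v = √(r(N/m + g)) = √(26.8 × (3760/242 + 10.0)) = √(26.8 × 25.54) = √684.4 = 26.16 m/s.

26.2 m/s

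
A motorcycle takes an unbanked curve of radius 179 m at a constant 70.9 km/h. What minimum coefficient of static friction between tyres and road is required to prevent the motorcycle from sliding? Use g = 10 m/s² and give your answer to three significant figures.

0.217

v = 70.9/3.6 = 19.69 m/s.
Friction provides the centripetal force: μ_s m g = m v²/r, so μ_s = v²/(g r) = (19.69)²/(10.0 × 179) = 387.9/1790 = 0.2167.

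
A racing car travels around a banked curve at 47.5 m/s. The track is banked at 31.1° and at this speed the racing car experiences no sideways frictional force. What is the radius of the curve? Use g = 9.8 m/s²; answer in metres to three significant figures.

382 m

Frictionless banking: tanθ = v²/(rg), so r = v²/(g tanθ).
r = (47.5)²/(9.8 × tan 31.1°) = 2256/(9.8 × 0.6032) = 2256/5.912 = 381.7 m.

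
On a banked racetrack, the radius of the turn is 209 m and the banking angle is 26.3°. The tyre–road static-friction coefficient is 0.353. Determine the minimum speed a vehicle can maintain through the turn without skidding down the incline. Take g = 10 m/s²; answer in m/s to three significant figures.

15.9 m/s

At the minimum speed, friction acts up the slope at its limiting value f = μN. Radially (horizontal, toward centre): N sinθ − μN cosθ = mv²/r. Vertically: N cosθ + μN sinθ = mg.
Dividing: v² = r g (sinθ − μcosθ)/(cosθ + μsinθ).
sinθ − μcosθ = 0.4431 − 0.353×0.8965 = 0.1266; cosθ + μsinθ = 0.8965 + 0.353×0.4431 = 1.053.
v² = 209 × 10.0 × 0.1266/1.053 = 251.3 m²/s², so v = 15.85 m/s.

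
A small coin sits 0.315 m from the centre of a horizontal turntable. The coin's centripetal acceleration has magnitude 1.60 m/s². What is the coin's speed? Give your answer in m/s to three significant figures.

a_c = v²/r ⇒ v = √(a_c · r) = √(1.60 × 0.315) = √0.5040 = 0.7099 m/s.

0.710 m/s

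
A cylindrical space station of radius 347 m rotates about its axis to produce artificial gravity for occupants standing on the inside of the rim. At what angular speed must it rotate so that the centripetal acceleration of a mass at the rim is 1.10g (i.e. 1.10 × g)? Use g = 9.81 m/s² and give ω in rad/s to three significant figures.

0.176 rad/s

Centripetal acceleration a_c = ω²r. Setting ω²r = 1.10g:
ω = √(1.10g / r) = √(1.10 × 9.81 / 347) = √0.03110 = 0.1763 rad/s.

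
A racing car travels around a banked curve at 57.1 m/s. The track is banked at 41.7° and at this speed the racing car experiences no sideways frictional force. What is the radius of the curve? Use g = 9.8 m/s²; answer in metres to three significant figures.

Frictionless banking: tanθ = v²/(rg), so r = v²/(g tanθ).
r = (57.1)²/(9.8 × tan 41.7°) = 3260/(9.8 × 0.8910) = 3260/8.731 = 373.4 m.

373 m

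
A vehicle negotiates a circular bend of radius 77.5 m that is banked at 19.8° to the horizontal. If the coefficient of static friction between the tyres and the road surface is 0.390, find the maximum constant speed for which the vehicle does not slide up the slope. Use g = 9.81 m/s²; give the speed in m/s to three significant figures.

25.8 m/s

At the maximum speed, friction acts down the slope at its limiting value f = μN. Radially (horizontal, toward centre): N sinθ + μN cosθ = mv²/r. Vertically: N cosθ − μN sinθ = mg.
Dividing: v² = r g (sinθ + μcosθ)/(cosθ − μsinθ).
sinθ + μcosθ = 0.3387 + 0.390×0.9409 = 0.7057; cosθ − μsinθ = 0.9409 − 0.390×0.3387 = 0.8088.
v² = 77.5 × 9.81 × 0.7057/0.8088 = 663.4 m²/s², so v = 25.76 m/s.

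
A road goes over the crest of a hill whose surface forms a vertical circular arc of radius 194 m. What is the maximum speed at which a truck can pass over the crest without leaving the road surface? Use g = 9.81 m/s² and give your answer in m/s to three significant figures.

43.6 m/s

At the crest the centre of the circle is below the truck, so the net downward (centripetal) force is mg − N = mv²/r.
The truck leaves the road when N → 0, giving v_max = √(g r) = √(9.81 × 194) = 43.62 m/s.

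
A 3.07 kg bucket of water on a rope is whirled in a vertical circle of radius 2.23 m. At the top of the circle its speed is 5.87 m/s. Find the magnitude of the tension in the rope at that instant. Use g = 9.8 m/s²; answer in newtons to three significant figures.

17.4 N

At the top, both T and the weight mg point inward (toward the centre), so T + mg = mv²/r.
T = m(v²/r − g) = 3.07 × ((5.87)²/2.23 − 9.8) = 3.07 × (15.45 − 9.8) = 3.07 × 5.652 = 17.35 N.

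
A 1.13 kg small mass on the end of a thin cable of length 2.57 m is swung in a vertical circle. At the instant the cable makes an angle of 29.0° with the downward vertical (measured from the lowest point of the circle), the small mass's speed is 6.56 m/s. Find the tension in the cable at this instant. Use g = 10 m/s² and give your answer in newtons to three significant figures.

28.8 N

Take the radial direction toward the centre of the circle as positive. The component of the weight along the string toward the centre is −mg cos φ (φ measured from the bottom), so Newton's second law along the string gives T − mg cos φ = m v²/r.
cos 29.0° = 0.8746, so T = m(v²/r + g cos φ) = 1.13 × ((6.56)²/2.57 + 10.0 × 0.8746) = 1.13 × (16.74 + (8.746)) = 1.13 × 25.49 = 28.80 N.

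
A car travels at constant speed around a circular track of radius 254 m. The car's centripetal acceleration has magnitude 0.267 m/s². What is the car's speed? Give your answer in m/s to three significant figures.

8.24 m/s

a_c = v²/r ⇒ v = √(a_c · r) = √(0.267 × 254) = √67.82 = 8.235 m/s.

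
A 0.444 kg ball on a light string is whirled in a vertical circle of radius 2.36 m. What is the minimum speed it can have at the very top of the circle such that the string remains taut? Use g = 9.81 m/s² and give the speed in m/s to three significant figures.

4.81 m/s

At the highest point the centre is directly below, so both the weight and T act inward: T + mg = mv²/r.
At minimum speed T → 0, so mg = mv_min²/r ⇒ v_min = √(g r) = √(9.81 × 2.36) = 4.812 m/s.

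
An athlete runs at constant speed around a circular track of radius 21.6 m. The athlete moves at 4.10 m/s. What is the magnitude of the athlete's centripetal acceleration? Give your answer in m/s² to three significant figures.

a_c = v²/r = (4.100)²/21.6 = 16.81/21.6 = 0.7782 m/s².

0.778 m/s²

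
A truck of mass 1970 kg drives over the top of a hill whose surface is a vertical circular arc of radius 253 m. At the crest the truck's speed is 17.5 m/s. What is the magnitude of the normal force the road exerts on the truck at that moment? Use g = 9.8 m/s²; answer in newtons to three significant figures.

At the crest the centripetal acceleration points downward (toward the centre of the arc), so mg − N = mv²/r.
N = m(g − v²/r) = 1970 × (9.8 − (17.5)²/253) = 1970 × (9.8 − 1.210) = 1970 × 8.590 = 16920 N.

16900 N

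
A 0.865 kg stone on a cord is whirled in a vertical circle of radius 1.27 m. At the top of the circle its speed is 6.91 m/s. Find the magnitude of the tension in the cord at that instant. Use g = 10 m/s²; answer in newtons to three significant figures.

23.9 N

At the top, both T and the weight mg point inward (toward the centre), so T + mg = mv²/r.
T = m(v²/r − g) = 0.865 × ((6.91)²/1.27 − 10.0) = 0.865 × (37.60 − 10.0) = 0.865 × 27.60 = 23.87 N.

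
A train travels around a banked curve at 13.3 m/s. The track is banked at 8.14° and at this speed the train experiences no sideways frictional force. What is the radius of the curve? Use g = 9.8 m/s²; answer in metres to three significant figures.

Frictionless banking: tanθ = v²/(rg), so r = v²/(g tanθ).
r = (13.3)²/(9.8 × tan 8.14°) = 176.9/(9.8 × 0.1430) = 176.9/1.402 = 126.2 m.

126 m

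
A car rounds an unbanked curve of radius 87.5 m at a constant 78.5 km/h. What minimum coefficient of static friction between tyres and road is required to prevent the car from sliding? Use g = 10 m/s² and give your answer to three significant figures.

v = 78.5/3.6 = 21.81 m/s.
Friction provides the centripetal force: μ_s m g = m v²/r, so μ_s = v²/(g r) = (21.81)²/(10.0 × 87.5) = 475.5/875.0 = 0.5434.

0.543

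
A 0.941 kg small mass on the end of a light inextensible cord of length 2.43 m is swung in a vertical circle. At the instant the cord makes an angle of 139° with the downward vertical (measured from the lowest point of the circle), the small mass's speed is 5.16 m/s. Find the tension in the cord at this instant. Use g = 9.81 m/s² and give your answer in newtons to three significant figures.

Take the radial direction toward the centre of the circle as positive. The component of the weight along the string toward the centre is −mg cos φ (φ measured from the bottom), so Newton's second law along the string gives T − mg cos φ = m v²/r.
cos 139° = -0.7547, so T = m(v²/r + g cos φ) = 0.941 × ((5.16)²/2.43 + 9.81 × -0.7547) = 0.941 × (10.96 + (-7.404)) = 0.941 × 3.553 = 3.344 N.

3.34 N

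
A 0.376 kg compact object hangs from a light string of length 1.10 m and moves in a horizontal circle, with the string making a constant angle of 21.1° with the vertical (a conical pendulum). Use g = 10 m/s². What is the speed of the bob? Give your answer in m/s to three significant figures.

The radius of the circle is r = L sinθ = 1.10 × sin 21.1° = 0.3960 m.
Horizontally T sinθ = mv²/r and vertically T cosθ = mg, so tanθ = v²/(rg).
v = √(r g tanθ) = √(0.3960 × 10.0 × 0.3859) = √1.528 = 1.236 m/s.

1.24 m/s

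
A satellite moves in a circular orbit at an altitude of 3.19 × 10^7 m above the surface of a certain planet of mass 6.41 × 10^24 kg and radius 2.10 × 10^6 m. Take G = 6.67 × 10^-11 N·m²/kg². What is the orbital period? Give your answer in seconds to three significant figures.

60200 s

r = R + h = 2.10 × 10^6 + 3.19 × 10^7 = 3.400 × 10^7 m. Gravity provides the centripetal force: G M m / r² = m v² / r ⇒ v = √(GM/r) = 3546 m/s.
T = 2πr/v = 2π × 3.400 × 10^7 / 3546 = 60240 s.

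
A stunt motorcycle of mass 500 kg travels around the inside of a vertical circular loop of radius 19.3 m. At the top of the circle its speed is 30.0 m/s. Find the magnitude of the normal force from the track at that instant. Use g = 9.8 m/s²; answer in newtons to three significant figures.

At the top, both N and the weight mg point inward (toward the centre), so N + mg = mv²/r.
N = m(v²/r − g) = 500 × ((30.0)²/19.3 − 9.8) = 500 × (46.63 − 9.8) = 500 × 36.83 = 18420 N.

18400 N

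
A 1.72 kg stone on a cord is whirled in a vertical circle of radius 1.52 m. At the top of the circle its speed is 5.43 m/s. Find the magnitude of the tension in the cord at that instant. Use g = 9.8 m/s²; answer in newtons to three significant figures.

At the top, both T and the weight mg point inward (toward the centre), so T + mg = mv²/r.
T = m(v²/r − g) = 1.72 × ((5.43)²/1.52 − 9.8) = 1.72 × (19.40 − 9.8) = 1.72 × 9.598 = 16.51 N.

16.5 N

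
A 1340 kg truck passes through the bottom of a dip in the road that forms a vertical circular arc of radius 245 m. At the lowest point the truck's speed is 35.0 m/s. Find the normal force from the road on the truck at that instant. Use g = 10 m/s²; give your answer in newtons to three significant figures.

At the lowest point, N points up (toward the centre) and the weight mg points down (away from the centre), so the net inward force is N − mg = mv²/r.
N = m(v²/r + g) = 1340 × ((35.0)²/245 + 10.0) = 1340 × (5.000 + 10.0) = 1340 × 15.00 = 20100 N.

20100 N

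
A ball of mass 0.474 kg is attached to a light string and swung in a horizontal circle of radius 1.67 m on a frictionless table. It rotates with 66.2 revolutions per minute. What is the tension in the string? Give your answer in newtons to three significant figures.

ω = 66.2 rev/min × 2π/60 = 6.932 rad/s, so v = ωr = 6.932 × 1.67 = 11.58 m/s.
The tension is the only horizontal force, so it supplies the full centripetal force: T = m v²/r = 0.474 × (11.58)²/1.67 = 0.474 × 134.0/1.67 = 38.04 N.

38.0 N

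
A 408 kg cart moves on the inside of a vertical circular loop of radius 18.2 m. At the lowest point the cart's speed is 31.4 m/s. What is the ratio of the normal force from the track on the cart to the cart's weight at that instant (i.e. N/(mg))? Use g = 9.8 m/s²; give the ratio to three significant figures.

6.53

At the bottom, N − mg = mv²/r, so N = m(v²/r + g) and N/(mg) = v²/(rg) + 1 = (31.4)²/(18.2 × 9.8) + 1 = 5.528 + 1 = 6.528.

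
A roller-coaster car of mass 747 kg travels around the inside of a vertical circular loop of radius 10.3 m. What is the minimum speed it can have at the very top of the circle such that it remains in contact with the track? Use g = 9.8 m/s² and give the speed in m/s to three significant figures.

10.0 m/s

At the highest point the centre is directly below, so both the weight and N act inward: N + mg = mv²/r.
At minimum speed N → 0, so mg = mv_min²/r ⇒ v_min = √(g r) = √(9.8 × 10.3) = 10.05 m/s.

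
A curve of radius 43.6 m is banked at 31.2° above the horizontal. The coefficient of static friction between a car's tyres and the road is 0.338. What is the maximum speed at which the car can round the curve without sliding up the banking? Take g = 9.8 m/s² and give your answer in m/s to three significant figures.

At the maximum speed, friction acts down the slope at its limiting value f = μN. Radially (horizontal, toward centre): N sinθ + μN cosθ = mv²/r. Vertically: N cosθ − μN sinθ = mg.
Dividing: v² = r g (sinθ + μcosθ)/(cosθ − μsinθ).
sinθ + μcosθ = 0.5180 + 0.338×0.8554 = 0.8071; cosθ − μsinθ = 0.8554 − 0.338×0.5180 = 0.6803.
v² = 43.6 × 9.8 × 0.8071/0.6803 = 507.0 m²/s², so v = 22.52 m/s.

22.5 m/s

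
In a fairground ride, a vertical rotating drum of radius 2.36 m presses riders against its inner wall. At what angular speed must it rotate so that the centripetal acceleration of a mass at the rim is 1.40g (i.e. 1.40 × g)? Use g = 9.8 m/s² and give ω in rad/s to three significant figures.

Centripetal acceleration a_c = ω²r. Setting ω²r = 1.40g:
ω = √(1.40g / r) = √(1.40 × 9.8 / 2.36) = √5.814 = 2.411 rad/s.

2.41 rad/s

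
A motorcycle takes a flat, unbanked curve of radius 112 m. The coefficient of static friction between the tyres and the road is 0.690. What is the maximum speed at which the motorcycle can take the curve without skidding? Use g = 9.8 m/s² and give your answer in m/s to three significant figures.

27.5 m/s

Friction provides the centripetal force on a flat curve. At maximum speed it is at its limiting value: μ_s m g = m v²/r.
Mass cancels: v_max = √(μ_s g r) = √(0.690 × 9.8 × 112) = √757.3 = 27.52 m/s.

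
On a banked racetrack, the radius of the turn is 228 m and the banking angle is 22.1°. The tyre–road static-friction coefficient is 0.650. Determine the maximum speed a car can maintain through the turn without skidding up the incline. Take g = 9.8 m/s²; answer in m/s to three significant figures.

56.6 m/s

At the maximum speed, friction acts down the slope at its limiting value f = μN. Radially (horizontal, toward centre): N sinθ + μN cosθ = mv²/r. Vertically: N cosθ − μN sinθ = mg.
Dividing: v² = r g (sinθ + μcosθ)/(cosθ − μsinθ).
sinθ + μcosθ = 0.3762 + 0.650×0.9265 = 0.9785; cosθ − μsinθ = 0.9265 − 0.650×0.3762 = 0.6820.
v² = 228 × 9.8 × 0.9785/0.6820 = 3206 m²/s², so v = 56.62 m/s.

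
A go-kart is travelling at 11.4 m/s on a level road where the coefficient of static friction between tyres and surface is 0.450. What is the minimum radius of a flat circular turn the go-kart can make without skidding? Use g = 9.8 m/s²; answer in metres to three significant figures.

At the limit, μ_s m g = m v²/r, so r_min = v²/(μ_s g) = (11.4)²/(0.450 × 9.8) = 130.0/4.410 = 29.47 m.

29.5 m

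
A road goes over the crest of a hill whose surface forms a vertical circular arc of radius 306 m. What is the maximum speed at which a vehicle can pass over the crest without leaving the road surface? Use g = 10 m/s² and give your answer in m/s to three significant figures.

55.3 m/s

At the crest the centre of the circle is below the vehicle, so the net downward (centripetal) force is mg − N = mv²/r.
The vehicle leaves the road when N → 0, giving v_max = √(g r) = √(10.0 × 306) = 55.32 m/s.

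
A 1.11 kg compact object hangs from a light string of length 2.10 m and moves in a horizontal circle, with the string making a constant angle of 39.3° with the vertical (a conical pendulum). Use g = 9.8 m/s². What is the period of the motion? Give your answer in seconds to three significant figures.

r = L sinθ = 1.330 m. From T sinθ = mω²r and T cosθ = mg: tanθ = ω²r/g, so ω² = g tanθ / r = g/(L cosθ).
ω = √(g/(L cosθ)) = √(9.8/(2.10 × 0.7738)) = √6.031 = 2.456 rad/s.
Period = 2π/ω = 2.559 s.

2.56 s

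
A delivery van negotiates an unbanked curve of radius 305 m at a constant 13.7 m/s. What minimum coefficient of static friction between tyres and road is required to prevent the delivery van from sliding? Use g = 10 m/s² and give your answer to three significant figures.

0.0615

Friction provides the centripetal force: μ_s m g = m v²/r, so μ_s = v²/(g r) = (13.70)²/(10.0 × 305) = 187.7/3050 = 0.06154.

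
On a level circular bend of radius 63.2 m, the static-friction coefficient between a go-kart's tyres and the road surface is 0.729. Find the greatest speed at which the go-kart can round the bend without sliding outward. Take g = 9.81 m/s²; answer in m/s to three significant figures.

The only inward force on a level bend is static friction, so at the limit f_s = μ_s N = μ_s m g = m v²/r.
Mass cancels: v_max = √(μ_s g r) = √(0.729 × 9.81 × 63.2) = √452.0 = 21.26 m/s.

21.3 m/s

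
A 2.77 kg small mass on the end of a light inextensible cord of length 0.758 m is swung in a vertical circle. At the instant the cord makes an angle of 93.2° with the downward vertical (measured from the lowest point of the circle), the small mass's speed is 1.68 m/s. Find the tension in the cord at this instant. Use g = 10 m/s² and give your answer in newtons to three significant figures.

Take the radial direction toward the centre of the circle as positive. The component of the weight along the string toward the centre is −mg cos φ (φ measured from the bottom), so Newton's second law along the string gives T − mg cos φ = m v²/r.
cos 93.2° = -0.05582, so T = m(v²/r + g cos φ) = 2.77 × ((1.68)²/0.758 + 10.0 × -0.05582) = 2.77 × (3.723 + (-0.5582)) = 2.77 × 3.165 = 8.768 N.

8.77 N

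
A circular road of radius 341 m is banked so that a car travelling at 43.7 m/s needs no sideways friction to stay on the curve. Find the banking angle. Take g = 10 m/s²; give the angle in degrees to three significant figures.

With no friction, the horizontal component of the normal force provides the centripetal force: N sinθ = mv²/r, while N cosθ = mg vertically.
Dividing: tanθ = v²/(r g) = (43.7)²/(341 × 10.0) = 1910/3410 = 0.5600.
θ = arctan(0.5600) = 29.25°.

29.2°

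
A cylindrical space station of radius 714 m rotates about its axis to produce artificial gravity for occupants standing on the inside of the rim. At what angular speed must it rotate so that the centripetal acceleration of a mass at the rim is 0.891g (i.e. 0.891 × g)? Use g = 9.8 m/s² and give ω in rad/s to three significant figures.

Centripetal acceleration a_c = ω²r. Setting ω²r = 0.891g:
ω = √(0.891g / r) = √(0.891 × 9.8 / 714) = √0.01223 = 0.1106 rad/s.

0.111 rad/s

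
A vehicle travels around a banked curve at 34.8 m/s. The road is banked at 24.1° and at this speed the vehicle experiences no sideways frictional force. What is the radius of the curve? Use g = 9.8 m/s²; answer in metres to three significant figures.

276 m

Frictionless banking: tanθ = v²/(rg), so r = v²/(g tanθ).
r = (34.8)²/(9.8 × tan 24.1°) = 1211/(9.8 × 0.4473) = 1211/4.384 = 276.3 m.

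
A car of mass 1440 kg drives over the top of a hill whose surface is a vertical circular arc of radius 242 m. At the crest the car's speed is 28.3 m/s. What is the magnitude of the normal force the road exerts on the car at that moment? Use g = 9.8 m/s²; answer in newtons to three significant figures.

9350 N

At the crest the centripetal acceleration points downward (toward the centre of the arc), so mg − N = mv²/r.
N = m(g − v²/r) = 1440 × (9.8 − (28.3)²/242) = 1440 × (9.8 − 3.309) = 1440 × 6.491 = 9346 N.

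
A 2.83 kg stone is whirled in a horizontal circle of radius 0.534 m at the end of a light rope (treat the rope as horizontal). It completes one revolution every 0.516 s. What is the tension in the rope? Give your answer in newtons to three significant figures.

224 N

v = 2πr/T = 2π × 0.534/0.516 = 6.502 m/s.
The tension is the only horizontal force, so it supplies the full centripetal force: T = m v²/r = 2.83 × (6.502)²/0.534 = 2.83 × 42.28/0.534 = 224.1 N.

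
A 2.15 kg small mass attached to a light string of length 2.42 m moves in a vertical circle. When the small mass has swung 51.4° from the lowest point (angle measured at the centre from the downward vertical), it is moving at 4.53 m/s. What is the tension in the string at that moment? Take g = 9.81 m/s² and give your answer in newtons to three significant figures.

31.4 N

Take the radial direction toward the centre of the circle as positive. The component of the weight along the string toward the centre is −mg cos φ (φ measured from the bottom), so Newton's second law along the string gives T − mg cos φ = m v²/r.
cos 51.4° = 0.6239, so T = m(v²/r + g cos φ) = 2.15 × ((4.53)²/2.42 + 9.81 × 0.6239) = 2.15 × (8.480 + (6.120)) = 2.15 × 14.60 = 31.39 N.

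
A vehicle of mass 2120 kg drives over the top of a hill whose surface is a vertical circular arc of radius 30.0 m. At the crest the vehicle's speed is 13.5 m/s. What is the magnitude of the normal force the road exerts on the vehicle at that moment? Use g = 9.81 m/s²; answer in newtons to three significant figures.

7920 N

At the crest the centripetal acceleration points downward (toward the centre of the arc), so mg − N = mv²/r.
N = m(g − v²/r) = 2120 × (9.81 − (13.5)²/30.0) = 2120 × (9.81 − 6.075) = 2120 × 3.735 = 7918 N.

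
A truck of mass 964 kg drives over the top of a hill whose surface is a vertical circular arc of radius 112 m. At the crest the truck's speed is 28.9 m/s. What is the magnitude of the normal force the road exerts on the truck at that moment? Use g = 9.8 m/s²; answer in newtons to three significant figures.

At the crest the centripetal acceleration points downward (toward the centre of the arc), so mg − N = mv²/r.
N = m(g − v²/r) = 964 × (9.8 − (28.9)²/112) = 964 × (9.8 − 7.457) = 964 × 2.343 = 2258 N.

2260 N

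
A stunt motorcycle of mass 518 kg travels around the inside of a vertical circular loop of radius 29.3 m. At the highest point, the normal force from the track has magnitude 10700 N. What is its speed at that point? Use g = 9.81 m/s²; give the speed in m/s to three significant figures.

29.9 m/s

At the top, N + mg = mv²/r, so v = √(r(N/m + g)) = √(29.3 × (10700/518 + 9.81)) = √(29.3 × 30.47) = √892.7 = 29.88 m/s.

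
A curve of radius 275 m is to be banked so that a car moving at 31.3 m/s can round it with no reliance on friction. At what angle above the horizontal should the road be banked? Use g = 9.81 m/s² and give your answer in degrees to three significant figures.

For a frictionless banked turn: horizontally N sinθ = mv²/r and vertically N cosθ = mg.
Dividing: tanθ = v²/(r g) = (31.3)²/(275 × 9.81) = 979.7/2698 = 0.3632.
θ = arctan(0.3632) = 19.96°.

20.0°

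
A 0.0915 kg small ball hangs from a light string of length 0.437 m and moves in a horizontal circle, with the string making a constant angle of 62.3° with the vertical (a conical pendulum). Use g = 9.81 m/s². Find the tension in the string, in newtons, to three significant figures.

Vertically the bob has no acceleration, so T cosθ = mg.
T = mg/cosθ = 0.0915 × 9.81 / cos 62.3° = 0.8976/0.4648 = 1.931 N.

1.93 N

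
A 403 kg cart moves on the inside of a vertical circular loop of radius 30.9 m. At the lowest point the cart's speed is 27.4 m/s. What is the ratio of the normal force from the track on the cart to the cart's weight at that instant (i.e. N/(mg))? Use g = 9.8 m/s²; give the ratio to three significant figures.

At the bottom, N − mg = mv²/r, so N = m(v²/r + g) and N/(mg) = v²/(rg) + 1 = (27.4)²/(30.9 × 9.8) + 1 = 2.479 + 1 = 3.479.

3.48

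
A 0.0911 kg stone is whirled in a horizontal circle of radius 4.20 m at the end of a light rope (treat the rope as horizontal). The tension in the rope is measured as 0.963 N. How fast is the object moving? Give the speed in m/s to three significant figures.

6.66 m/s

T = m v²/r ⇒ v = √(T r / m) = √(0.963 × 4.20 / 0.0911) = √44.40 = 6.663 m/s.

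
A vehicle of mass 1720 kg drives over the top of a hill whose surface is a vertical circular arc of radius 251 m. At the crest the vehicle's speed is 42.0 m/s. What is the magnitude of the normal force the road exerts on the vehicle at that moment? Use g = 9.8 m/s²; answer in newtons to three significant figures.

At the crest the centripetal acceleration points downward (toward the centre of the arc), so mg − N = mv²/r.
N = m(g − v²/r) = 1720 × (9.8 − (42.0)²/251) = 1720 × (9.8 − 7.028) = 1720 × 2.772 = 4768 N.

4770 N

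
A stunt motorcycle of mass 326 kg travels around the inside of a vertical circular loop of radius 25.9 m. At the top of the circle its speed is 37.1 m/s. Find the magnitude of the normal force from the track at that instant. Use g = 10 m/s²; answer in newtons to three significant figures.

14100 N

At the top, both N and the weight mg point inward (toward the centre), so N + mg = mv²/r.
N = m(v²/r − g) = 326 × ((37.1)²/25.9 − 10.0) = 326 × (53.14 − 10.0) = 326 × 43.14 = 14060 N.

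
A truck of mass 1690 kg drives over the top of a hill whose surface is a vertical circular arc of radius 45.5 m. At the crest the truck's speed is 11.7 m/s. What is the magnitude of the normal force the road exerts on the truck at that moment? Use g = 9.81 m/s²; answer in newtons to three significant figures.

At the crest the centripetal acceleration points downward (toward the centre of the arc), so mg − N = mv²/r.
N = m(g − v²/r) = 1690 × (9.81 − (11.7)²/45.5) = 1690 × (9.81 − 3.009) = 1690 × 6.801 = 11490 N.

11500 N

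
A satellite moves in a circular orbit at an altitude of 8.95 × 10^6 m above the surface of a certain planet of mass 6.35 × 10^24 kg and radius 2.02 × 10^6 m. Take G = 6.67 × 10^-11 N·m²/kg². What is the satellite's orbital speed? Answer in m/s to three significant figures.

Orbital radius r = R + h = 2.02 × 10^6 + 8.95 × 10^6 = 1.097 × 10^7 m.
Gravity supplies the centripetal force: G M m / r² = m v² / r, so v = √(GM/r).
v = √(6.67 × 10^-11 × 6.35 × 10^24 / 1.097 × 10^7) = √(3.861 × 10^7) = 6214 m/s.

6210 m/s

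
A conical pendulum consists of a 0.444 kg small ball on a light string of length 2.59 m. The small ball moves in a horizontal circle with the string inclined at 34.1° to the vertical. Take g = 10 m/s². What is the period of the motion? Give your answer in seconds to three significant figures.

2.91 s

r = L sinθ = 1.452 m. From T sinθ = mω²r and T cosθ = mg: tanθ = ω²r/g, so ω² = g tanθ / r = g/(L cosθ).
ω = √(g/(L cosθ)) = √(10.0/(2.59 × 0.8281)) = √4.663 = 2.159 rad/s.
Period = 2π/ω = 2.910 s.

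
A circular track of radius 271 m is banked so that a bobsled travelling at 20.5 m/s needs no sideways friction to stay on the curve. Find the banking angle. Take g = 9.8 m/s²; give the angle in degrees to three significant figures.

With no friction, the horizontal component of the normal force provides the centripetal force: N sinθ = mv²/r, while N cosθ = mg vertically.
Dividing: tanθ = v²/(r g) = (20.5)²/(271 × 9.8) = 420.2/2656 = 0.1582.
θ = arctan(0.1582) = 8.992°.

8.99°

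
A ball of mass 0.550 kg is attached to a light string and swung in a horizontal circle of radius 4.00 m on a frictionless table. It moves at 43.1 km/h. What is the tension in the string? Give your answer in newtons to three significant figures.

v = 43.1 km/h = 43.1/3.6 = 11.97 m/s.
The tension is the only horizontal force, so it supplies the full centripetal force: T = m v²/r = 0.550 × (11.97)²/4.00 = 0.550 × 143.3/4.00 = 19.71 N.

19.7 N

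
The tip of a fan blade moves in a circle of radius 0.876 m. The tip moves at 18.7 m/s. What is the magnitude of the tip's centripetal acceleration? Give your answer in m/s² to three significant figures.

399 m/s²

a_c = v²/r = (18.70)²/0.876 = 349.7/0.876 = 399.2 m/s².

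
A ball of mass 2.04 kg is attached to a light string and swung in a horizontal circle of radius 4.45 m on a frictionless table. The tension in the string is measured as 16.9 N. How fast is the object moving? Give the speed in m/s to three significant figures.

6.07 m/s

T = m v²/r ⇒ v = √(T r / m) = √(16.9 × 4.45 / 2.04) = √36.87 = 6.072 m/s.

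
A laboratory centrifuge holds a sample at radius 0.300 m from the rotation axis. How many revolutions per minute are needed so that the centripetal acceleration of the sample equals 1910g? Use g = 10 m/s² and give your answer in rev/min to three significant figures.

Require ω²r = 1910g, so ω = √(1910 × 10.0/0.300) = 252.3 rad/s.
In rev/min: ω × 60/(2π) = 252.3 × 60/(2π) = 2410 rev/min.

2410 rev/min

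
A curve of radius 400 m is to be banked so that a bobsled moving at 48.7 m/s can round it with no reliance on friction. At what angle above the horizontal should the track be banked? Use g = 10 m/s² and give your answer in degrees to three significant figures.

30.7°

With no friction, the horizontal component of the normal force provides the centripetal force: N sinθ = mv²/r, while N cosθ = mg vertically.
Dividing: tanθ = v²/(r g) = (48.7)²/(400 × 10.0) = 2372/4000 = 0.5929.
θ = arctan(0.5929) = 30.66°.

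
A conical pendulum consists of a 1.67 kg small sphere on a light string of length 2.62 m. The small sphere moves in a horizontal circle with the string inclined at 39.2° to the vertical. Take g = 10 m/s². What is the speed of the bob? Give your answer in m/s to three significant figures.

The radius of the circle is r = L sinθ = 2.62 × sin 39.2° = 1.656 m.
Horizontally T sinθ = mv²/r and vertically T cosθ = mg, so tanθ = v²/(rg).
v = √(r g tanθ) = √(1.656 × 10.0 × 0.8156) = √13.51 = 3.675 m/s.

3.67 m/s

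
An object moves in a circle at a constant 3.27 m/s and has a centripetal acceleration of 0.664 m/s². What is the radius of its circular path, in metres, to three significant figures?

16.1 m

a_c = v²/r ⇒ r = v²/a_c = (3.27)²/0.664 = 10.69/0.664 = 16.10 m.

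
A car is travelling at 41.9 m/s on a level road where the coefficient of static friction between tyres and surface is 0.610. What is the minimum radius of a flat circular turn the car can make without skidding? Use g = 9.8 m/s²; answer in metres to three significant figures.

294 m

At the limit, μ_s m g = m v²/r, so r_min = v²/(μ_s g) = (41.9)²/(0.610 × 9.8) = 1756/5.978 = 293.7 m.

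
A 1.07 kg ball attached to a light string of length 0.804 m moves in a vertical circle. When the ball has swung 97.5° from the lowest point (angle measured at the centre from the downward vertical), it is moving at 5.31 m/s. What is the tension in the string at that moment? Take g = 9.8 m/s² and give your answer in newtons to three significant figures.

36.2 N

Take the radial direction toward the centre of the circle as positive. The component of the weight along the string toward the centre is −mg cos φ (φ measured from the bottom), so Newton's second law along the string gives T − mg cos φ = m v²/r.
cos 97.5° = -0.1305, so T = m(v²/r + g cos φ) = 1.07 × ((5.31)²/0.804 + 9.8 × -0.1305) = 1.07 × (35.07 + (-1.279)) = 1.07 × 33.79 = 36.16 N.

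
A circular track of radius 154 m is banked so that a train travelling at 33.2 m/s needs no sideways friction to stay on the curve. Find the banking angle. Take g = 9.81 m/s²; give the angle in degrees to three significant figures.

With no friction, the horizontal component of the normal force provides the centripetal force: N sinθ = mv²/r, while N cosθ = mg vertically.
Dividing: tanθ = v²/(r g) = (33.2)²/(154 × 9.81) = 1102/1511 = 0.7296.
θ = arctan(0.7296) = 36.11°.

36.1°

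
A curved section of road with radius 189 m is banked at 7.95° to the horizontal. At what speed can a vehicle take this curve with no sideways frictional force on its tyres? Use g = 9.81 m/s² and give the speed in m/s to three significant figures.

16.1 m/s

On a frictionless banked curve, N sinθ = mv²/r and N cosθ = mg, so tanθ = v²/(rg).
v = √(r g tanθ) = √(189 × 9.81 × tan 7.95°) = √(189 × 9.81 × 0.1397) = √258.9 = 16.09 m/s.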